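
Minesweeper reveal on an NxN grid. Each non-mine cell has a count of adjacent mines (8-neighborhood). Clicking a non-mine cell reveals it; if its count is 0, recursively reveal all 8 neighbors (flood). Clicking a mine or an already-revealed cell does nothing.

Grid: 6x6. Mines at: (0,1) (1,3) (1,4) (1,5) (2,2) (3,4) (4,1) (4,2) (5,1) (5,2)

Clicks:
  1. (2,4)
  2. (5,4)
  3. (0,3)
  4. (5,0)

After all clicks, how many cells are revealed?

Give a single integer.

Click 1 (2,4) count=4: revealed 1 new [(2,4)] -> total=1
Click 2 (5,4) count=0: revealed 6 new [(4,3) (4,4) (4,5) (5,3) (5,4) (5,5)] -> total=7
Click 3 (0,3) count=2: revealed 1 new [(0,3)] -> total=8
Click 4 (5,0) count=2: revealed 1 new [(5,0)] -> total=9

Answer: 9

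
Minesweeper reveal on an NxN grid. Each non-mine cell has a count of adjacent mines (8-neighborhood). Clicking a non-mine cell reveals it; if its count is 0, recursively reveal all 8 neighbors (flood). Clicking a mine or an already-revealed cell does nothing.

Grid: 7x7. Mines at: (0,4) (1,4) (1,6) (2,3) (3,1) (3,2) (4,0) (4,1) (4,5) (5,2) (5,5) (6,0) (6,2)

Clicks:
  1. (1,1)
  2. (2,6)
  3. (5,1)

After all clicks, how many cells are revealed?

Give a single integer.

Click 1 (1,1) count=0: revealed 11 new [(0,0) (0,1) (0,2) (0,3) (1,0) (1,1) (1,2) (1,3) (2,0) (2,1) (2,2)] -> total=11
Click 2 (2,6) count=1: revealed 1 new [(2,6)] -> total=12
Click 3 (5,1) count=5: revealed 1 new [(5,1)] -> total=13

Answer: 13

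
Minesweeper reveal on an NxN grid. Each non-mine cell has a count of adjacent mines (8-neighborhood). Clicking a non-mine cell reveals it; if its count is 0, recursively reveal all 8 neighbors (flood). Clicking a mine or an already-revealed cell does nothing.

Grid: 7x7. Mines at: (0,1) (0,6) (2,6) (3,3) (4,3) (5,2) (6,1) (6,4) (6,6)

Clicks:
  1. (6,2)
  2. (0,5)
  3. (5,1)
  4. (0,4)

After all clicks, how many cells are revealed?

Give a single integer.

Answer: 14

Derivation:
Click 1 (6,2) count=2: revealed 1 new [(6,2)] -> total=1
Click 2 (0,5) count=1: revealed 1 new [(0,5)] -> total=2
Click 3 (5,1) count=2: revealed 1 new [(5,1)] -> total=3
Click 4 (0,4) count=0: revealed 11 new [(0,2) (0,3) (0,4) (1,2) (1,3) (1,4) (1,5) (2,2) (2,3) (2,4) (2,5)] -> total=14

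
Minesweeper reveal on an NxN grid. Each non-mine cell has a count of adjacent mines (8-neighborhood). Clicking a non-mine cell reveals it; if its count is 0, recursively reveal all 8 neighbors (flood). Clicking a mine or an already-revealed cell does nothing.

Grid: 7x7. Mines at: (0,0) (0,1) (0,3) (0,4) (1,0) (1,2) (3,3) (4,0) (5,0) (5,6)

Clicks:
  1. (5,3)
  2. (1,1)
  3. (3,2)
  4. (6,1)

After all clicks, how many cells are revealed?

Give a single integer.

Click 1 (5,3) count=0: revealed 15 new [(4,1) (4,2) (4,3) (4,4) (4,5) (5,1) (5,2) (5,3) (5,4) (5,5) (6,1) (6,2) (6,3) (6,4) (6,5)] -> total=15
Click 2 (1,1) count=4: revealed 1 new [(1,1)] -> total=16
Click 3 (3,2) count=1: revealed 1 new [(3,2)] -> total=17
Click 4 (6,1) count=1: revealed 0 new [(none)] -> total=17

Answer: 17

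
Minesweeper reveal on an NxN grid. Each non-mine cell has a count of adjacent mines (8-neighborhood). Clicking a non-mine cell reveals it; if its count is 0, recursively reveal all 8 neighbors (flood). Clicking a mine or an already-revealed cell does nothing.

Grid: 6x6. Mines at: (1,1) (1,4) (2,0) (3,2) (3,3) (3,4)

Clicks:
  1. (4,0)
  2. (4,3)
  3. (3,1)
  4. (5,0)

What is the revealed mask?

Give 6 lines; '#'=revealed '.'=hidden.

Click 1 (4,0) count=0: revealed 14 new [(3,0) (3,1) (4,0) (4,1) (4,2) (4,3) (4,4) (4,5) (5,0) (5,1) (5,2) (5,3) (5,4) (5,5)] -> total=14
Click 2 (4,3) count=3: revealed 0 new [(none)] -> total=14
Click 3 (3,1) count=2: revealed 0 new [(none)] -> total=14
Click 4 (5,0) count=0: revealed 0 new [(none)] -> total=14

Answer: ......
......
......
##....
######
######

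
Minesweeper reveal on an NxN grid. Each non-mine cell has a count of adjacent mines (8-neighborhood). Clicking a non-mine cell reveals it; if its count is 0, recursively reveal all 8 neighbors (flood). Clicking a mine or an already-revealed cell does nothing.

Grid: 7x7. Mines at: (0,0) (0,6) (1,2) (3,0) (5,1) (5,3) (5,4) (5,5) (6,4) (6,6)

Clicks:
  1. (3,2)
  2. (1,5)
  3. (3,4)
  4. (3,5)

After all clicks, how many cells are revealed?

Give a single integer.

Answer: 25

Derivation:
Click 1 (3,2) count=0: revealed 25 new [(0,3) (0,4) (0,5) (1,3) (1,4) (1,5) (1,6) (2,1) (2,2) (2,3) (2,4) (2,5) (2,6) (3,1) (3,2) (3,3) (3,4) (3,5) (3,6) (4,1) (4,2) (4,3) (4,4) (4,5) (4,6)] -> total=25
Click 2 (1,5) count=1: revealed 0 new [(none)] -> total=25
Click 3 (3,4) count=0: revealed 0 new [(none)] -> total=25
Click 4 (3,5) count=0: revealed 0 new [(none)] -> total=25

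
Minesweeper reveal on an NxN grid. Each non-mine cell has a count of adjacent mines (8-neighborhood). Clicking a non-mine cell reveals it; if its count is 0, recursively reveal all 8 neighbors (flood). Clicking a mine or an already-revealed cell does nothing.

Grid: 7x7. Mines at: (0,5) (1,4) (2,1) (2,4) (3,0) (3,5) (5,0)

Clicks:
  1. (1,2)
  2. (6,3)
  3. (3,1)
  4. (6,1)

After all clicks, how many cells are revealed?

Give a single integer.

Answer: 23

Derivation:
Click 1 (1,2) count=1: revealed 1 new [(1,2)] -> total=1
Click 2 (6,3) count=0: revealed 22 new [(3,1) (3,2) (3,3) (3,4) (4,1) (4,2) (4,3) (4,4) (4,5) (4,6) (5,1) (5,2) (5,3) (5,4) (5,5) (5,6) (6,1) (6,2) (6,3) (6,4) (6,5) (6,6)] -> total=23
Click 3 (3,1) count=2: revealed 0 new [(none)] -> total=23
Click 4 (6,1) count=1: revealed 0 new [(none)] -> total=23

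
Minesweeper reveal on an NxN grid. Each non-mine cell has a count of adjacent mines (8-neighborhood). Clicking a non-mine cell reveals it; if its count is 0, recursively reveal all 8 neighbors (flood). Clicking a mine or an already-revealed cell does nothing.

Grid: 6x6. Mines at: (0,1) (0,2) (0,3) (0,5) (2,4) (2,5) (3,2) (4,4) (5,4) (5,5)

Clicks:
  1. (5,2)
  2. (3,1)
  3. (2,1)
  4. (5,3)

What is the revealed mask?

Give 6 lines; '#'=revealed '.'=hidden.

Click 1 (5,2) count=0: revealed 14 new [(1,0) (1,1) (2,0) (2,1) (3,0) (3,1) (4,0) (4,1) (4,2) (4,3) (5,0) (5,1) (5,2) (5,3)] -> total=14
Click 2 (3,1) count=1: revealed 0 new [(none)] -> total=14
Click 3 (2,1) count=1: revealed 0 new [(none)] -> total=14
Click 4 (5,3) count=2: revealed 0 new [(none)] -> total=14

Answer: ......
##....
##....
##....
####..
####..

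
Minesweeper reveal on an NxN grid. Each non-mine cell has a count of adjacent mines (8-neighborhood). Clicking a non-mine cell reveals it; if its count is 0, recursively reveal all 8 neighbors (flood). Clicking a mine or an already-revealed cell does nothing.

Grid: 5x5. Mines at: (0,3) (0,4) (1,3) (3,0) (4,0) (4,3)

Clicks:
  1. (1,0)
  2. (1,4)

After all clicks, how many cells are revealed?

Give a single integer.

Click 1 (1,0) count=0: revealed 9 new [(0,0) (0,1) (0,2) (1,0) (1,1) (1,2) (2,0) (2,1) (2,2)] -> total=9
Click 2 (1,4) count=3: revealed 1 new [(1,4)] -> total=10

Answer: 10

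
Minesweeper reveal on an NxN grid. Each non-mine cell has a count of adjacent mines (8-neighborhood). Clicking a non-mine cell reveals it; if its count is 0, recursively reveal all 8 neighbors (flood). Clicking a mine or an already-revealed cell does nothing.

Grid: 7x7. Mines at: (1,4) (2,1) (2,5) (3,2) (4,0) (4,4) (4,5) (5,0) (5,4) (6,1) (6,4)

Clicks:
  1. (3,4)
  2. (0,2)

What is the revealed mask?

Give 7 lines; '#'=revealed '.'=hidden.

Click 1 (3,4) count=3: revealed 1 new [(3,4)] -> total=1
Click 2 (0,2) count=0: revealed 8 new [(0,0) (0,1) (0,2) (0,3) (1,0) (1,1) (1,2) (1,3)] -> total=9

Answer: ####...
####...
.......
....#..
.......
.......
.......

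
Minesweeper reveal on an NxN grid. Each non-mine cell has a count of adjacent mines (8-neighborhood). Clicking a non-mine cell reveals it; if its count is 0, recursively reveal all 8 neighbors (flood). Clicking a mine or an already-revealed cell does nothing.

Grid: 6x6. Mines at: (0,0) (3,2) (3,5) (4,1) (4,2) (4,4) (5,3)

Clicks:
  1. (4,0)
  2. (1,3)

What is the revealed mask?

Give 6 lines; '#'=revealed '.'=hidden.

Click 1 (4,0) count=1: revealed 1 new [(4,0)] -> total=1
Click 2 (1,3) count=0: revealed 15 new [(0,1) (0,2) (0,3) (0,4) (0,5) (1,1) (1,2) (1,3) (1,4) (1,5) (2,1) (2,2) (2,3) (2,4) (2,5)] -> total=16

Answer: .#####
.#####
.#####
......
#.....
......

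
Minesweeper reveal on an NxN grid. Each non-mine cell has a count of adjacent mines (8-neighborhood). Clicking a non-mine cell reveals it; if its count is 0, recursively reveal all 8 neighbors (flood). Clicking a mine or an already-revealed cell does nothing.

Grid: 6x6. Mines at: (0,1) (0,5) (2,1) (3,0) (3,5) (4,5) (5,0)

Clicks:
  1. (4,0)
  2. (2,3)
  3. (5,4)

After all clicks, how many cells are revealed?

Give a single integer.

Answer: 22

Derivation:
Click 1 (4,0) count=2: revealed 1 new [(4,0)] -> total=1
Click 2 (2,3) count=0: revealed 21 new [(0,2) (0,3) (0,4) (1,2) (1,3) (1,4) (2,2) (2,3) (2,4) (3,1) (3,2) (3,3) (3,4) (4,1) (4,2) (4,3) (4,4) (5,1) (5,2) (5,3) (5,4)] -> total=22
Click 3 (5,4) count=1: revealed 0 new [(none)] -> total=22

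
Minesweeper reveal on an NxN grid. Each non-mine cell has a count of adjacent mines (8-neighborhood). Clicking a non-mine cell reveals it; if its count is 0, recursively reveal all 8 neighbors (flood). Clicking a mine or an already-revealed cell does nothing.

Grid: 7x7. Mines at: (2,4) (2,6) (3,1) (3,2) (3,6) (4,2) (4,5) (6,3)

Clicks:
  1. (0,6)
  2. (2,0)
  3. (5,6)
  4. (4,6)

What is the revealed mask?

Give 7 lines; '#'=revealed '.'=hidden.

Answer: #######
#######
####...
.......
......#
......#
.......

Derivation:
Click 1 (0,6) count=0: revealed 18 new [(0,0) (0,1) (0,2) (0,3) (0,4) (0,5) (0,6) (1,0) (1,1) (1,2) (1,3) (1,4) (1,5) (1,6) (2,0) (2,1) (2,2) (2,3)] -> total=18
Click 2 (2,0) count=1: revealed 0 new [(none)] -> total=18
Click 3 (5,6) count=1: revealed 1 new [(5,6)] -> total=19
Click 4 (4,6) count=2: revealed 1 new [(4,6)] -> total=20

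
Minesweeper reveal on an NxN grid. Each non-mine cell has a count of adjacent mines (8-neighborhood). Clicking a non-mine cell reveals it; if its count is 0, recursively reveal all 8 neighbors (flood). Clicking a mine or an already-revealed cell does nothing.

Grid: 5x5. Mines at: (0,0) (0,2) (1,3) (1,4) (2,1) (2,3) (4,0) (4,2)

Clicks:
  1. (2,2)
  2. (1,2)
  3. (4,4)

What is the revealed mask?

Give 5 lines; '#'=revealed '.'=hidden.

Click 1 (2,2) count=3: revealed 1 new [(2,2)] -> total=1
Click 2 (1,2) count=4: revealed 1 new [(1,2)] -> total=2
Click 3 (4,4) count=0: revealed 4 new [(3,3) (3,4) (4,3) (4,4)] -> total=6

Answer: .....
..#..
..#..
...##
...##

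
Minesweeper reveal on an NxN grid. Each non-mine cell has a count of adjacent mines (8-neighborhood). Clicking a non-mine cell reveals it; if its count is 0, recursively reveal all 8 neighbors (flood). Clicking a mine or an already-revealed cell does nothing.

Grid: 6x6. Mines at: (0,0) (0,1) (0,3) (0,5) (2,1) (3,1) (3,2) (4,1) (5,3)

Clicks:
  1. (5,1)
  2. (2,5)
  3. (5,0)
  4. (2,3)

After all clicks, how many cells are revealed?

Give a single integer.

Answer: 16

Derivation:
Click 1 (5,1) count=1: revealed 1 new [(5,1)] -> total=1
Click 2 (2,5) count=0: revealed 14 new [(1,3) (1,4) (1,5) (2,3) (2,4) (2,5) (3,3) (3,4) (3,5) (4,3) (4,4) (4,5) (5,4) (5,5)] -> total=15
Click 3 (5,0) count=1: revealed 1 new [(5,0)] -> total=16
Click 4 (2,3) count=1: revealed 0 new [(none)] -> total=16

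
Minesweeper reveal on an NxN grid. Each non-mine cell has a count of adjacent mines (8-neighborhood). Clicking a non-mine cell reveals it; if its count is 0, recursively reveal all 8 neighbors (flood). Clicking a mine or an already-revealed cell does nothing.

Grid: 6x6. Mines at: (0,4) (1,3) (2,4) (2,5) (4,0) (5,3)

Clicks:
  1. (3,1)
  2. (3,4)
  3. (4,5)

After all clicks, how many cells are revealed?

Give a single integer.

Click 1 (3,1) count=1: revealed 1 new [(3,1)] -> total=1
Click 2 (3,4) count=2: revealed 1 new [(3,4)] -> total=2
Click 3 (4,5) count=0: revealed 5 new [(3,5) (4,4) (4,5) (5,4) (5,5)] -> total=7

Answer: 7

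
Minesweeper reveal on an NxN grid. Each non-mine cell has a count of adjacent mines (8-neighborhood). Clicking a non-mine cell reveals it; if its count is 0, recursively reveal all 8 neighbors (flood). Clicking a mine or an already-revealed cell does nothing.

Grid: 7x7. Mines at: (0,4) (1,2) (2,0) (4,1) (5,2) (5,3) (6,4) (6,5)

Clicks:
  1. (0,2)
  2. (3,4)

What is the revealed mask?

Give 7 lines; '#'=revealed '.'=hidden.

Answer: ..#..##
...####
..#####
..#####
..#####
....###
.......

Derivation:
Click 1 (0,2) count=1: revealed 1 new [(0,2)] -> total=1
Click 2 (3,4) count=0: revealed 24 new [(0,5) (0,6) (1,3) (1,4) (1,5) (1,6) (2,2) (2,3) (2,4) (2,5) (2,6) (3,2) (3,3) (3,4) (3,5) (3,6) (4,2) (4,3) (4,4) (4,5) (4,6) (5,4) (5,5) (5,6)] -> total=25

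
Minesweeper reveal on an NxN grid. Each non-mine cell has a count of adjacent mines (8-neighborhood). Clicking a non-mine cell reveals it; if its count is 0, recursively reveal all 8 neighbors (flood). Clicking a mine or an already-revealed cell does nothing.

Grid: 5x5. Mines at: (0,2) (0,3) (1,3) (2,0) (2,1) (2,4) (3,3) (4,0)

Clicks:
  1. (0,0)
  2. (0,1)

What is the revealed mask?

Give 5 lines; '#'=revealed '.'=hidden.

Answer: ##...
##...
.....
.....
.....

Derivation:
Click 1 (0,0) count=0: revealed 4 new [(0,0) (0,1) (1,0) (1,1)] -> total=4
Click 2 (0,1) count=1: revealed 0 new [(none)] -> total=4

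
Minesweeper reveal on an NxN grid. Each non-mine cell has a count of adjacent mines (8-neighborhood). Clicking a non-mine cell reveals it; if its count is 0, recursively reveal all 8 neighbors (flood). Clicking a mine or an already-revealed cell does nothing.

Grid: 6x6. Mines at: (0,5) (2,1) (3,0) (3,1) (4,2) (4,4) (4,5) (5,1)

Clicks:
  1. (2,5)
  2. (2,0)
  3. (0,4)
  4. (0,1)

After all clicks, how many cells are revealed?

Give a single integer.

Answer: 20

Derivation:
Click 1 (2,5) count=0: revealed 19 new [(0,0) (0,1) (0,2) (0,3) (0,4) (1,0) (1,1) (1,2) (1,3) (1,4) (1,5) (2,2) (2,3) (2,4) (2,5) (3,2) (3,3) (3,4) (3,5)] -> total=19
Click 2 (2,0) count=3: revealed 1 new [(2,0)] -> total=20
Click 3 (0,4) count=1: revealed 0 new [(none)] -> total=20
Click 4 (0,1) count=0: revealed 0 new [(none)] -> total=20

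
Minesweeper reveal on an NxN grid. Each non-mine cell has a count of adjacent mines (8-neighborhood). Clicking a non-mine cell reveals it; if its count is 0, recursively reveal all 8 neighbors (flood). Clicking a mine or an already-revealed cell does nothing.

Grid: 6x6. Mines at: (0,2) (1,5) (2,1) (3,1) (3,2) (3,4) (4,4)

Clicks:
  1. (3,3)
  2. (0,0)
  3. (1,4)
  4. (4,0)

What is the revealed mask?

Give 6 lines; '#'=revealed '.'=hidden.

Answer: ##....
##..#.
......
...#..
#.....
......

Derivation:
Click 1 (3,3) count=3: revealed 1 new [(3,3)] -> total=1
Click 2 (0,0) count=0: revealed 4 new [(0,0) (0,1) (1,0) (1,1)] -> total=5
Click 3 (1,4) count=1: revealed 1 new [(1,4)] -> total=6
Click 4 (4,0) count=1: revealed 1 new [(4,0)] -> total=7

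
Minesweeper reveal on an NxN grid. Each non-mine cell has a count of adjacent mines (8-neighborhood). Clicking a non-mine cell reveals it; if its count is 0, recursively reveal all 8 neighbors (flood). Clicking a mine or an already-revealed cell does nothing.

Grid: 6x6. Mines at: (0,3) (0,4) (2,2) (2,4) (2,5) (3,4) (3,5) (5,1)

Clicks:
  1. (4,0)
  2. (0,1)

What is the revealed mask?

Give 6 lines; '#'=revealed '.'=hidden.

Click 1 (4,0) count=1: revealed 1 new [(4,0)] -> total=1
Click 2 (0,1) count=0: revealed 11 new [(0,0) (0,1) (0,2) (1,0) (1,1) (1,2) (2,0) (2,1) (3,0) (3,1) (4,1)] -> total=12

Answer: ###...
###...
##....
##....
##....
......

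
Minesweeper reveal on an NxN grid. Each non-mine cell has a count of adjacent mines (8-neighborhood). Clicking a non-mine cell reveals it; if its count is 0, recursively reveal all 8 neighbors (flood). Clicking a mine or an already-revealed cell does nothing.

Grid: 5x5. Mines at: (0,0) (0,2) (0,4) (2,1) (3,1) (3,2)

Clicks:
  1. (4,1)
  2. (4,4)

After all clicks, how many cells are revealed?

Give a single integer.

Click 1 (4,1) count=2: revealed 1 new [(4,1)] -> total=1
Click 2 (4,4) count=0: revealed 8 new [(1,3) (1,4) (2,3) (2,4) (3,3) (3,4) (4,3) (4,4)] -> total=9

Answer: 9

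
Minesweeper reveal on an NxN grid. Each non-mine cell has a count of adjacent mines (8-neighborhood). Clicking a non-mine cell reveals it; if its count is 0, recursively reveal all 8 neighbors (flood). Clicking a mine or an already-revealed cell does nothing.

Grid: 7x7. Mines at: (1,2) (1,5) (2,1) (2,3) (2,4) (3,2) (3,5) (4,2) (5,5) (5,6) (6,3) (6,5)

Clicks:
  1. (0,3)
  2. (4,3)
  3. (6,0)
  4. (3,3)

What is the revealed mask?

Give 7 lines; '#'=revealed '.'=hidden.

Answer: ...#...
.......
.......
##.#...
##.#...
###....
###....

Derivation:
Click 1 (0,3) count=1: revealed 1 new [(0,3)] -> total=1
Click 2 (4,3) count=2: revealed 1 new [(4,3)] -> total=2
Click 3 (6,0) count=0: revealed 10 new [(3,0) (3,1) (4,0) (4,1) (5,0) (5,1) (5,2) (6,0) (6,1) (6,2)] -> total=12
Click 4 (3,3) count=4: revealed 1 new [(3,3)] -> total=13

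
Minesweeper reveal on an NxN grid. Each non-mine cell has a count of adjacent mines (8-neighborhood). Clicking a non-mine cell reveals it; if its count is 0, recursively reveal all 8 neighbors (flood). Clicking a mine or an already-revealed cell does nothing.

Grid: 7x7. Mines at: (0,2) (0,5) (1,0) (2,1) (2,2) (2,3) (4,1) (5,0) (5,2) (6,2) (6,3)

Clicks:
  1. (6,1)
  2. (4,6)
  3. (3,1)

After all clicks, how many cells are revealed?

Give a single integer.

Answer: 23

Derivation:
Click 1 (6,1) count=3: revealed 1 new [(6,1)] -> total=1
Click 2 (4,6) count=0: revealed 21 new [(1,4) (1,5) (1,6) (2,4) (2,5) (2,6) (3,3) (3,4) (3,5) (3,6) (4,3) (4,4) (4,5) (4,6) (5,3) (5,4) (5,5) (5,6) (6,4) (6,5) (6,6)] -> total=22
Click 3 (3,1) count=3: revealed 1 new [(3,1)] -> total=23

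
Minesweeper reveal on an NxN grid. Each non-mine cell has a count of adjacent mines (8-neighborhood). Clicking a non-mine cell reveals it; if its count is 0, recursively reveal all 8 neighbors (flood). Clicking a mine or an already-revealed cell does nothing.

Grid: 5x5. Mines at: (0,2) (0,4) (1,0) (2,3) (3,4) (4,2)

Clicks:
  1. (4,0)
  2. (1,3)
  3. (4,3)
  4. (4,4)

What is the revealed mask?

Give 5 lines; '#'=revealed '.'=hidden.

Answer: .....
...#.
##...
##...
##.##

Derivation:
Click 1 (4,0) count=0: revealed 6 new [(2,0) (2,1) (3,0) (3,1) (4,0) (4,1)] -> total=6
Click 2 (1,3) count=3: revealed 1 new [(1,3)] -> total=7
Click 3 (4,3) count=2: revealed 1 new [(4,3)] -> total=8
Click 4 (4,4) count=1: revealed 1 new [(4,4)] -> total=9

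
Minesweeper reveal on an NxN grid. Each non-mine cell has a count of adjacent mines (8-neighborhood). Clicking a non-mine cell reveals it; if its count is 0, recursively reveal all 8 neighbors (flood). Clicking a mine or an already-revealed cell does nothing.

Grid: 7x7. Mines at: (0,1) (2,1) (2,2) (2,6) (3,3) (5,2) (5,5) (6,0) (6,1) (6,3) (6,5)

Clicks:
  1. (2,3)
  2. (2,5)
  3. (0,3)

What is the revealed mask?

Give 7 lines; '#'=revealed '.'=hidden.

Click 1 (2,3) count=2: revealed 1 new [(2,3)] -> total=1
Click 2 (2,5) count=1: revealed 1 new [(2,5)] -> total=2
Click 3 (0,3) count=0: revealed 11 new [(0,2) (0,3) (0,4) (0,5) (0,6) (1,2) (1,3) (1,4) (1,5) (1,6) (2,4)] -> total=13

Answer: ..#####
..#####
...###.
.......
.......
.......
.......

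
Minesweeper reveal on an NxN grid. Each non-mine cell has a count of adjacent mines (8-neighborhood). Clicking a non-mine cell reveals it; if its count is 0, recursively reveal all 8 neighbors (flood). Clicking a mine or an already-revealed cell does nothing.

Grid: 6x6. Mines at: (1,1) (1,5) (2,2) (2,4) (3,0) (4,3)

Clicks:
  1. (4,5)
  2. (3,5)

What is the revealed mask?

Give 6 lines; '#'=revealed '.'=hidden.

Answer: ......
......
......
....##
....##
....##

Derivation:
Click 1 (4,5) count=0: revealed 6 new [(3,4) (3,5) (4,4) (4,5) (5,4) (5,5)] -> total=6
Click 2 (3,5) count=1: revealed 0 new [(none)] -> total=6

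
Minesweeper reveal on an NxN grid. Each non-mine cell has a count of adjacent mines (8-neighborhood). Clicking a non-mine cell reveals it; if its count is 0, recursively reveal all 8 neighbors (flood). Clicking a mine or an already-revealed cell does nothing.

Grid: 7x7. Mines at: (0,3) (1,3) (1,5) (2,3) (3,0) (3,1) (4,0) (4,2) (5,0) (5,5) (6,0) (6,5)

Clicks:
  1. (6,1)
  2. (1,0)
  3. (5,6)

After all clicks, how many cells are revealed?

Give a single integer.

Answer: 11

Derivation:
Click 1 (6,1) count=2: revealed 1 new [(6,1)] -> total=1
Click 2 (1,0) count=0: revealed 9 new [(0,0) (0,1) (0,2) (1,0) (1,1) (1,2) (2,0) (2,1) (2,2)] -> total=10
Click 3 (5,6) count=2: revealed 1 new [(5,6)] -> total=11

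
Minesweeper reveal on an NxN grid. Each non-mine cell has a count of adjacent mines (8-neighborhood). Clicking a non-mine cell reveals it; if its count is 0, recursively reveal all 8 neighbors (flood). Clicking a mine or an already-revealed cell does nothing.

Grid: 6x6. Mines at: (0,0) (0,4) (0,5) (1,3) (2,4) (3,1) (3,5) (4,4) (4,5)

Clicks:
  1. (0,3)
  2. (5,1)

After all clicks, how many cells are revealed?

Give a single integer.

Click 1 (0,3) count=2: revealed 1 new [(0,3)] -> total=1
Click 2 (5,1) count=0: revealed 8 new [(4,0) (4,1) (4,2) (4,3) (5,0) (5,1) (5,2) (5,3)] -> total=9

Answer: 9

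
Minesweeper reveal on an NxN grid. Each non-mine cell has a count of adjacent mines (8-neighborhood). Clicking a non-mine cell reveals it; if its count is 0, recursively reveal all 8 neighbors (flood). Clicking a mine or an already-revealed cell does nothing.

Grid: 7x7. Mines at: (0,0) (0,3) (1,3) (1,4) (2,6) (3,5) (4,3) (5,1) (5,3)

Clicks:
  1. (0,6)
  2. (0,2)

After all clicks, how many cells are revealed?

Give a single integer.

Click 1 (0,6) count=0: revealed 4 new [(0,5) (0,6) (1,5) (1,6)] -> total=4
Click 2 (0,2) count=2: revealed 1 new [(0,2)] -> total=5

Answer: 5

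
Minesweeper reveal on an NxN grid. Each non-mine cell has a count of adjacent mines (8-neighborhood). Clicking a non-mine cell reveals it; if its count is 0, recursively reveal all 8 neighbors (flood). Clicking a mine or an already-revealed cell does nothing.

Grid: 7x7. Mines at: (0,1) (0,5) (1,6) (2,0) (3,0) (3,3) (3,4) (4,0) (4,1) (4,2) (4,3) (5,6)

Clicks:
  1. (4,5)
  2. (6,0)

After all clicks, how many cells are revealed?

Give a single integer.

Answer: 13

Derivation:
Click 1 (4,5) count=2: revealed 1 new [(4,5)] -> total=1
Click 2 (6,0) count=0: revealed 12 new [(5,0) (5,1) (5,2) (5,3) (5,4) (5,5) (6,0) (6,1) (6,2) (6,3) (6,4) (6,5)] -> total=13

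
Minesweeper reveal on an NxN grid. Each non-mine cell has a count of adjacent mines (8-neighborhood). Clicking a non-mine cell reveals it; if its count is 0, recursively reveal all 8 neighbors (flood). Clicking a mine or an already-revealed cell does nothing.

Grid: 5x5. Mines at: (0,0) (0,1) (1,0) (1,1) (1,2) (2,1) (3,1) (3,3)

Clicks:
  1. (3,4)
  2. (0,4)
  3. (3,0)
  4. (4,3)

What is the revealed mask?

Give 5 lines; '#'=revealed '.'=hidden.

Click 1 (3,4) count=1: revealed 1 new [(3,4)] -> total=1
Click 2 (0,4) count=0: revealed 6 new [(0,3) (0,4) (1,3) (1,4) (2,3) (2,4)] -> total=7
Click 3 (3,0) count=2: revealed 1 new [(3,0)] -> total=8
Click 4 (4,3) count=1: revealed 1 new [(4,3)] -> total=9

Answer: ...##
...##
...##
#...#
...#.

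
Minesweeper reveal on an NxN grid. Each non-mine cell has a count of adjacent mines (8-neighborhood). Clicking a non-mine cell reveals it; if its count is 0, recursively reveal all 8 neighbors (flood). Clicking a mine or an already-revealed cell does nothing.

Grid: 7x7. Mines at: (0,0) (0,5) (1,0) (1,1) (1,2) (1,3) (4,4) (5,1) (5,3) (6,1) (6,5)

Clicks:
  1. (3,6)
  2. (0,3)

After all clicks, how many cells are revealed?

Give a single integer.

Click 1 (3,6) count=0: revealed 13 new [(1,4) (1,5) (1,6) (2,4) (2,5) (2,6) (3,4) (3,5) (3,6) (4,5) (4,6) (5,5) (5,6)] -> total=13
Click 2 (0,3) count=2: revealed 1 new [(0,3)] -> total=14

Answer: 14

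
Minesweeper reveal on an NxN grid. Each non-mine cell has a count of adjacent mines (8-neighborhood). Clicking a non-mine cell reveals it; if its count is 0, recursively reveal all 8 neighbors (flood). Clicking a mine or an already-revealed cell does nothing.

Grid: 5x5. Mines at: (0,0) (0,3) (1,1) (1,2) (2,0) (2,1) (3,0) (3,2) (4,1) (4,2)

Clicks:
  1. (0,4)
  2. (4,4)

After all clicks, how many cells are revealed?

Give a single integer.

Click 1 (0,4) count=1: revealed 1 new [(0,4)] -> total=1
Click 2 (4,4) count=0: revealed 8 new [(1,3) (1,4) (2,3) (2,4) (3,3) (3,4) (4,3) (4,4)] -> total=9

Answer: 9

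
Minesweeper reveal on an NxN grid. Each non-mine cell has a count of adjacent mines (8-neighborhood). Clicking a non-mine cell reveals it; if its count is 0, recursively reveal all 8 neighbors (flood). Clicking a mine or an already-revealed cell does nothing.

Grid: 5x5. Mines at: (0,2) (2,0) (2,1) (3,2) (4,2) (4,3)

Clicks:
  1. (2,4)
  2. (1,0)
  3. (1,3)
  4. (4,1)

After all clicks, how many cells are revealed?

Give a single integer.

Answer: 10

Derivation:
Click 1 (2,4) count=0: revealed 8 new [(0,3) (0,4) (1,3) (1,4) (2,3) (2,4) (3,3) (3,4)] -> total=8
Click 2 (1,0) count=2: revealed 1 new [(1,0)] -> total=9
Click 3 (1,3) count=1: revealed 0 new [(none)] -> total=9
Click 4 (4,1) count=2: revealed 1 new [(4,1)] -> total=10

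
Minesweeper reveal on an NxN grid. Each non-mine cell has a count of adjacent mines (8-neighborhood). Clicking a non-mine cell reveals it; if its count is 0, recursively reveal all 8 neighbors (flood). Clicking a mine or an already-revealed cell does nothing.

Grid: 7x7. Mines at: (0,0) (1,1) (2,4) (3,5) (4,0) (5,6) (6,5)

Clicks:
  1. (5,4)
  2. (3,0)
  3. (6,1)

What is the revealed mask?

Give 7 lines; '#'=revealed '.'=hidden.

Click 1 (5,4) count=1: revealed 1 new [(5,4)] -> total=1
Click 2 (3,0) count=1: revealed 1 new [(3,0)] -> total=2
Click 3 (6,1) count=0: revealed 20 new [(2,1) (2,2) (2,3) (3,1) (3,2) (3,3) (3,4) (4,1) (4,2) (4,3) (4,4) (5,0) (5,1) (5,2) (5,3) (6,0) (6,1) (6,2) (6,3) (6,4)] -> total=22

Answer: .......
.......
.###...
#####..
.####..
#####..
#####..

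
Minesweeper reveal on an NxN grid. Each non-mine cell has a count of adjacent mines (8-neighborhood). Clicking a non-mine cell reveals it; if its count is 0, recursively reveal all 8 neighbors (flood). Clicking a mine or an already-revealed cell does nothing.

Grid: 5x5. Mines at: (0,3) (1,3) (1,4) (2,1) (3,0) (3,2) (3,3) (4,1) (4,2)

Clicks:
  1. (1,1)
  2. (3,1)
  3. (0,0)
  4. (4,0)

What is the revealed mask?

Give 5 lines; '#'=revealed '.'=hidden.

Click 1 (1,1) count=1: revealed 1 new [(1,1)] -> total=1
Click 2 (3,1) count=5: revealed 1 new [(3,1)] -> total=2
Click 3 (0,0) count=0: revealed 5 new [(0,0) (0,1) (0,2) (1,0) (1,2)] -> total=7
Click 4 (4,0) count=2: revealed 1 new [(4,0)] -> total=8

Answer: ###..
###..
.....
.#...
#....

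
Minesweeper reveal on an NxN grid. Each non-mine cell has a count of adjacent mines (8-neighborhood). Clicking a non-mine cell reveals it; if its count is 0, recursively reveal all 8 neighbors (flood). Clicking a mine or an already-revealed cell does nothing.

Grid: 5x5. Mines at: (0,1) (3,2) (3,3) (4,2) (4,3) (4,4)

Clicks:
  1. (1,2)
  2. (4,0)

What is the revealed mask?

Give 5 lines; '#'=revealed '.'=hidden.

Click 1 (1,2) count=1: revealed 1 new [(1,2)] -> total=1
Click 2 (4,0) count=0: revealed 8 new [(1,0) (1,1) (2,0) (2,1) (3,0) (3,1) (4,0) (4,1)] -> total=9

Answer: .....
###..
##...
##...
##...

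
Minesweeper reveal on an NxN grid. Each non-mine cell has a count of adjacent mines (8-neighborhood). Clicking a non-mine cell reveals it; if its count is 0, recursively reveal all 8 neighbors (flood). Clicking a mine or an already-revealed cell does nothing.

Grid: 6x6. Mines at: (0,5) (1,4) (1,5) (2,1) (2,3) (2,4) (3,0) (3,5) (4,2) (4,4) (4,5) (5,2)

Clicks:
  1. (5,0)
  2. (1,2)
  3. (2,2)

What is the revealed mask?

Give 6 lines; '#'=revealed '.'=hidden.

Answer: ......
..#...
..#...
......
##....
##....

Derivation:
Click 1 (5,0) count=0: revealed 4 new [(4,0) (4,1) (5,0) (5,1)] -> total=4
Click 2 (1,2) count=2: revealed 1 new [(1,2)] -> total=5
Click 3 (2,2) count=2: revealed 1 new [(2,2)] -> total=6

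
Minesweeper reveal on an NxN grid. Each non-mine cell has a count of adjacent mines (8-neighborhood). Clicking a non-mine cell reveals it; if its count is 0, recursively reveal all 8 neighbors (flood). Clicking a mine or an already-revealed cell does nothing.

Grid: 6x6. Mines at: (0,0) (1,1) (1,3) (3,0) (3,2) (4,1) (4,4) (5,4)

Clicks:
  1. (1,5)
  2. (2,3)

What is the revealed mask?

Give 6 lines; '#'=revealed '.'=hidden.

Click 1 (1,5) count=0: revealed 8 new [(0,4) (0,5) (1,4) (1,5) (2,4) (2,5) (3,4) (3,5)] -> total=8
Click 2 (2,3) count=2: revealed 1 new [(2,3)] -> total=9

Answer: ....##
....##
...###
....##
......
......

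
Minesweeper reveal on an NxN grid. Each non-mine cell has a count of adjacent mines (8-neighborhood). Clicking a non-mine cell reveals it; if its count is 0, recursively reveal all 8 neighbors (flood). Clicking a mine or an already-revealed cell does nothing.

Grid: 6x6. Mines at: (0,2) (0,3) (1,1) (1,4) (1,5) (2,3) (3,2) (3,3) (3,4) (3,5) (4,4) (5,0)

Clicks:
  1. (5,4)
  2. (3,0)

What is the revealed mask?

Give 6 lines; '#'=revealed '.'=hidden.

Click 1 (5,4) count=1: revealed 1 new [(5,4)] -> total=1
Click 2 (3,0) count=0: revealed 6 new [(2,0) (2,1) (3,0) (3,1) (4,0) (4,1)] -> total=7

Answer: ......
......
##....
##....
##....
....#.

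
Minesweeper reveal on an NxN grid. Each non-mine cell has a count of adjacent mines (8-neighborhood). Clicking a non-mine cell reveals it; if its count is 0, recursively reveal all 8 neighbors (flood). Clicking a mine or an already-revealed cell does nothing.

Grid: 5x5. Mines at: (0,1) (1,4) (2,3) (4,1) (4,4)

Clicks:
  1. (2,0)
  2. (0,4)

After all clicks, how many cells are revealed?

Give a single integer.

Answer: 10

Derivation:
Click 1 (2,0) count=0: revealed 9 new [(1,0) (1,1) (1,2) (2,0) (2,1) (2,2) (3,0) (3,1) (3,2)] -> total=9
Click 2 (0,4) count=1: revealed 1 new [(0,4)] -> total=10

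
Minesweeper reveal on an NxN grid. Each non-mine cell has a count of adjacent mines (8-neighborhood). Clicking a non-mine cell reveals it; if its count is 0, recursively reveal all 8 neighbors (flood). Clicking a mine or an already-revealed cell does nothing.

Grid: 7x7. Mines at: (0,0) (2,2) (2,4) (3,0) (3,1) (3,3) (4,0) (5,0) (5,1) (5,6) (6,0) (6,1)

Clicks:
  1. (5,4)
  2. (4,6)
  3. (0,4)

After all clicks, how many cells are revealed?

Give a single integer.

Click 1 (5,4) count=0: revealed 12 new [(4,2) (4,3) (4,4) (4,5) (5,2) (5,3) (5,4) (5,5) (6,2) (6,3) (6,4) (6,5)] -> total=12
Click 2 (4,6) count=1: revealed 1 new [(4,6)] -> total=13
Click 3 (0,4) count=0: revealed 16 new [(0,1) (0,2) (0,3) (0,4) (0,5) (0,6) (1,1) (1,2) (1,3) (1,4) (1,5) (1,6) (2,5) (2,6) (3,5) (3,6)] -> total=29

Answer: 29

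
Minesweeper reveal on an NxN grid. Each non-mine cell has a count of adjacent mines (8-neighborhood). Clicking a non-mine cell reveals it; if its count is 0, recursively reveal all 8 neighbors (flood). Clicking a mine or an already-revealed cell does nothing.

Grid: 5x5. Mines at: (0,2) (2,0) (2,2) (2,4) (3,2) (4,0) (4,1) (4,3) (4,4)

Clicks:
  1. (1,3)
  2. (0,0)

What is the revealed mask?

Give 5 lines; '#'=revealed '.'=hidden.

Click 1 (1,3) count=3: revealed 1 new [(1,3)] -> total=1
Click 2 (0,0) count=0: revealed 4 new [(0,0) (0,1) (1,0) (1,1)] -> total=5

Answer: ##...
##.#.
.....
.....
.....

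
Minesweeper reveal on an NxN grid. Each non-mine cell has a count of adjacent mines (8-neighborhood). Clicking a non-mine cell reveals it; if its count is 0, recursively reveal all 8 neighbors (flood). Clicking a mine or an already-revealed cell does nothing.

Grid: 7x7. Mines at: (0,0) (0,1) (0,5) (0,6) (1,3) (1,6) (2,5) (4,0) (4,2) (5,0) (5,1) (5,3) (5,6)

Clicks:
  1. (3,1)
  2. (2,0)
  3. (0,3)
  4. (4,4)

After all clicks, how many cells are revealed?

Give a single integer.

Answer: 11

Derivation:
Click 1 (3,1) count=2: revealed 1 new [(3,1)] -> total=1
Click 2 (2,0) count=0: revealed 8 new [(1,0) (1,1) (1,2) (2,0) (2,1) (2,2) (3,0) (3,2)] -> total=9
Click 3 (0,3) count=1: revealed 1 new [(0,3)] -> total=10
Click 4 (4,4) count=1: revealed 1 new [(4,4)] -> total=11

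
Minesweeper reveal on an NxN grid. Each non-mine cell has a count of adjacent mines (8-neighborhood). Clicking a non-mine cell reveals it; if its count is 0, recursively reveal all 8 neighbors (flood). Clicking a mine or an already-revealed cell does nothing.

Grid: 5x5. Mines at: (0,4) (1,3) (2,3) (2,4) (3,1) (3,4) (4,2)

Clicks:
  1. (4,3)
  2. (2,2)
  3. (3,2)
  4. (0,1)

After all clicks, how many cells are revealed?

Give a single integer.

Answer: 11

Derivation:
Click 1 (4,3) count=2: revealed 1 new [(4,3)] -> total=1
Click 2 (2,2) count=3: revealed 1 new [(2,2)] -> total=2
Click 3 (3,2) count=3: revealed 1 new [(3,2)] -> total=3
Click 4 (0,1) count=0: revealed 8 new [(0,0) (0,1) (0,2) (1,0) (1,1) (1,2) (2,0) (2,1)] -> total=11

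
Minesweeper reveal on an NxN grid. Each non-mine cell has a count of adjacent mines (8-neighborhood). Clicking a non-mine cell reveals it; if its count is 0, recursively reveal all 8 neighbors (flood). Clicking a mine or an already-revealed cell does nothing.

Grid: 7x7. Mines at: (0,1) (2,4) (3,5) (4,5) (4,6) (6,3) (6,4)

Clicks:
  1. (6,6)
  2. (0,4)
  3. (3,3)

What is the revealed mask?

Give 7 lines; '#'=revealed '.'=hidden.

Click 1 (6,6) count=0: revealed 4 new [(5,5) (5,6) (6,5) (6,6)] -> total=4
Click 2 (0,4) count=0: revealed 12 new [(0,2) (0,3) (0,4) (0,5) (0,6) (1,2) (1,3) (1,4) (1,5) (1,6) (2,5) (2,6)] -> total=16
Click 3 (3,3) count=1: revealed 1 new [(3,3)] -> total=17

Answer: ..#####
..#####
.....##
...#...
.......
.....##
.....##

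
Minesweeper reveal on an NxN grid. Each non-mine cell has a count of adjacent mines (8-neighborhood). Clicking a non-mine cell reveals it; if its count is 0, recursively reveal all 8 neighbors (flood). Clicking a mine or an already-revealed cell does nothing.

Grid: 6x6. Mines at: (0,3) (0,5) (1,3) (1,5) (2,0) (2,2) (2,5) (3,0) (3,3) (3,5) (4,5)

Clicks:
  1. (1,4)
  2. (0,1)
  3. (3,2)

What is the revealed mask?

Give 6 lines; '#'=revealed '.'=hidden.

Answer: ###...
###.#.
......
..#...
......
......

Derivation:
Click 1 (1,4) count=5: revealed 1 new [(1,4)] -> total=1
Click 2 (0,1) count=0: revealed 6 new [(0,0) (0,1) (0,2) (1,0) (1,1) (1,2)] -> total=7
Click 3 (3,2) count=2: revealed 1 new [(3,2)] -> total=8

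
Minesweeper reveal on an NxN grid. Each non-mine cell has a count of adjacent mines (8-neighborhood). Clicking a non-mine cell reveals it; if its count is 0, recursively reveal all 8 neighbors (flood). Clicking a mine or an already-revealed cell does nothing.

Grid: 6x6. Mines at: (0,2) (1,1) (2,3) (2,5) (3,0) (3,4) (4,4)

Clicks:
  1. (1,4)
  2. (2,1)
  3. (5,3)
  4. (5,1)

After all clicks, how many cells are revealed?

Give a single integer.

Answer: 13

Derivation:
Click 1 (1,4) count=2: revealed 1 new [(1,4)] -> total=1
Click 2 (2,1) count=2: revealed 1 new [(2,1)] -> total=2
Click 3 (5,3) count=1: revealed 1 new [(5,3)] -> total=3
Click 4 (5,1) count=0: revealed 10 new [(3,1) (3,2) (3,3) (4,0) (4,1) (4,2) (4,3) (5,0) (5,1) (5,2)] -> total=13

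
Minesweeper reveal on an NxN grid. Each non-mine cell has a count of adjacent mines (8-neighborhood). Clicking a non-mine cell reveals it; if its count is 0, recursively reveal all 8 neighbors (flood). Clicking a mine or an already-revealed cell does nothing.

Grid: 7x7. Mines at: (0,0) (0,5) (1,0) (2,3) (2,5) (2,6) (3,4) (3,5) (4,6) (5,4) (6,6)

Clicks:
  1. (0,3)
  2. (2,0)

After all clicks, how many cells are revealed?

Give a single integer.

Answer: 9

Derivation:
Click 1 (0,3) count=0: revealed 8 new [(0,1) (0,2) (0,3) (0,4) (1,1) (1,2) (1,3) (1,4)] -> total=8
Click 2 (2,0) count=1: revealed 1 new [(2,0)] -> total=9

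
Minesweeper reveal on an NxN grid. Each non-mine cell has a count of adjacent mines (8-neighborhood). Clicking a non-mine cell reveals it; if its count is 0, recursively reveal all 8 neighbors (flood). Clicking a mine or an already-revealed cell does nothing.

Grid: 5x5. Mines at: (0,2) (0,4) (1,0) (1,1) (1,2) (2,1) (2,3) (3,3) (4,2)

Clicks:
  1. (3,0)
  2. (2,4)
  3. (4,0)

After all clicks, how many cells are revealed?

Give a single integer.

Click 1 (3,0) count=1: revealed 1 new [(3,0)] -> total=1
Click 2 (2,4) count=2: revealed 1 new [(2,4)] -> total=2
Click 3 (4,0) count=0: revealed 3 new [(3,1) (4,0) (4,1)] -> total=5

Answer: 5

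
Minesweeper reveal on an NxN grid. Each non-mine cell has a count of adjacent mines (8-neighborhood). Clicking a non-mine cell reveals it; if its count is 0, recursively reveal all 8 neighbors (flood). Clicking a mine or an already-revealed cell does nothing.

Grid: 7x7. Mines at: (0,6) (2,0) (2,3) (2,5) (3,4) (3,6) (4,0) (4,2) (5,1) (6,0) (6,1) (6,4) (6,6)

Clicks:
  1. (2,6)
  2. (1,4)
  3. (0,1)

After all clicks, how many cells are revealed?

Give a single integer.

Click 1 (2,6) count=2: revealed 1 new [(2,6)] -> total=1
Click 2 (1,4) count=2: revealed 1 new [(1,4)] -> total=2
Click 3 (0,1) count=0: revealed 11 new [(0,0) (0,1) (0,2) (0,3) (0,4) (0,5) (1,0) (1,1) (1,2) (1,3) (1,5)] -> total=13

Answer: 13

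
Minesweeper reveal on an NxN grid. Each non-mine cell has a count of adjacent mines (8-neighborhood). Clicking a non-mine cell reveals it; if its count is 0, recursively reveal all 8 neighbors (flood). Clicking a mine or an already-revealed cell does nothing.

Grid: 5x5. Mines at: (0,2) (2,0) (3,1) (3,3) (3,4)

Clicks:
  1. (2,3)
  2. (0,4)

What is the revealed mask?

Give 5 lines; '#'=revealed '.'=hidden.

Answer: ...##
...##
...##
.....
.....

Derivation:
Click 1 (2,3) count=2: revealed 1 new [(2,3)] -> total=1
Click 2 (0,4) count=0: revealed 5 new [(0,3) (0,4) (1,3) (1,4) (2,4)] -> total=6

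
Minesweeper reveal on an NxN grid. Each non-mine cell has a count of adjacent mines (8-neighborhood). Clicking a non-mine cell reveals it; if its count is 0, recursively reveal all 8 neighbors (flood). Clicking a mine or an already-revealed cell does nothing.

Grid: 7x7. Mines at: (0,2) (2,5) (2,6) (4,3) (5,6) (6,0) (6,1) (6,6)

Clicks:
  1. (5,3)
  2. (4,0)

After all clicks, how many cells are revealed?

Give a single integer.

Answer: 24

Derivation:
Click 1 (5,3) count=1: revealed 1 new [(5,3)] -> total=1
Click 2 (4,0) count=0: revealed 23 new [(0,0) (0,1) (1,0) (1,1) (1,2) (1,3) (1,4) (2,0) (2,1) (2,2) (2,3) (2,4) (3,0) (3,1) (3,2) (3,3) (3,4) (4,0) (4,1) (4,2) (5,0) (5,1) (5,2)] -> total=24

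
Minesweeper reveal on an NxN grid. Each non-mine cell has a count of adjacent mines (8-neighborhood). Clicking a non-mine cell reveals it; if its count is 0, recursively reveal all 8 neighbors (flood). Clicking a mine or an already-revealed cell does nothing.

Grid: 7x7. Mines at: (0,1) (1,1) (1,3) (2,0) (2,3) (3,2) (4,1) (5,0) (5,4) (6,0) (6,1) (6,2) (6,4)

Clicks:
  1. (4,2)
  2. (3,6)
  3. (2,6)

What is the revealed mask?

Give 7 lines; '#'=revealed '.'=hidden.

Answer: ....###
....###
....###
....###
..#.###
.....##
.....##

Derivation:
Click 1 (4,2) count=2: revealed 1 new [(4,2)] -> total=1
Click 2 (3,6) count=0: revealed 19 new [(0,4) (0,5) (0,6) (1,4) (1,5) (1,6) (2,4) (2,5) (2,6) (3,4) (3,5) (3,6) (4,4) (4,5) (4,6) (5,5) (5,6) (6,5) (6,6)] -> total=20
Click 3 (2,6) count=0: revealed 0 new [(none)] -> total=20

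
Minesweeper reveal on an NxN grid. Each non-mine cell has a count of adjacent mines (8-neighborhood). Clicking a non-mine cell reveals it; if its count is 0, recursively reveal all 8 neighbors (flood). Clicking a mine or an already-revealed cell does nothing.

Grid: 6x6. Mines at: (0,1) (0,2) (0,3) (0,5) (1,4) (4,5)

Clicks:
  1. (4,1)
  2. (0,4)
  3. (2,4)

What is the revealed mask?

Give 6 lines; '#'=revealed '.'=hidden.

Click 1 (4,1) count=0: revealed 24 new [(1,0) (1,1) (1,2) (1,3) (2,0) (2,1) (2,2) (2,3) (2,4) (3,0) (3,1) (3,2) (3,3) (3,4) (4,0) (4,1) (4,2) (4,3) (4,4) (5,0) (5,1) (5,2) (5,3) (5,4)] -> total=24
Click 2 (0,4) count=3: revealed 1 new [(0,4)] -> total=25
Click 3 (2,4) count=1: revealed 0 new [(none)] -> total=25

Answer: ....#.
####..
#####.
#####.
#####.
#####.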